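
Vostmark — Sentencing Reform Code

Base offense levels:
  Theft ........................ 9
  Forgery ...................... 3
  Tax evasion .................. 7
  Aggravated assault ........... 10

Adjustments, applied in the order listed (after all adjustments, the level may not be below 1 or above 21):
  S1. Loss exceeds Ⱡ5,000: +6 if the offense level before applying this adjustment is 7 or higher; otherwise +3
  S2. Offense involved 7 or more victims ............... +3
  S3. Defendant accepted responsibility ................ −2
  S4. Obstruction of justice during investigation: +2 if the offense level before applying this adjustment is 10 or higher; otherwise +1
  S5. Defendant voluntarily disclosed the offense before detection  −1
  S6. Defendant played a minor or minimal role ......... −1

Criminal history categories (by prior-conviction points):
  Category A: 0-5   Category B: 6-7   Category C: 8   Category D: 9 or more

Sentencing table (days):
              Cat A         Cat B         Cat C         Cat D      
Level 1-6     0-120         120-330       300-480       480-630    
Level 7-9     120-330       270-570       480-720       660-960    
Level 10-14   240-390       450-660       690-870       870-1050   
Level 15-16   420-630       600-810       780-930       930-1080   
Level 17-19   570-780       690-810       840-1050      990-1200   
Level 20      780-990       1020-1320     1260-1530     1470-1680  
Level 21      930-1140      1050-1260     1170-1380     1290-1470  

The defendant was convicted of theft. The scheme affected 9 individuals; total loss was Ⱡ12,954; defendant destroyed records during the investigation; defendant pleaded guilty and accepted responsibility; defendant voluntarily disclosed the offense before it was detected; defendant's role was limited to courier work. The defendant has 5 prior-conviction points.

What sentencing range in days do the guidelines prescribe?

420-630 days

Base offense level for theft: 9.
S1 applies (level before this adjustment is 9 ≥ 7, so +6): 9 + 6 = 15.
S2 applies: 15 + 3 = 18.
S3 applies: 18 − 2 = 16.
S4 applies (level before this adjustment is 16 ≥ 10, so +2): 16 + 2 = 18.
S5 applies: 18 − 1 = 17.
S6 applies: 17 − 1 = 16.
Final offense level: 16.
Criminal history: 5 prior points → Category A (0-5).
Level 16 falls in the 15-16 band.
Grid: Level 15-16 × Category A = 420-630 days.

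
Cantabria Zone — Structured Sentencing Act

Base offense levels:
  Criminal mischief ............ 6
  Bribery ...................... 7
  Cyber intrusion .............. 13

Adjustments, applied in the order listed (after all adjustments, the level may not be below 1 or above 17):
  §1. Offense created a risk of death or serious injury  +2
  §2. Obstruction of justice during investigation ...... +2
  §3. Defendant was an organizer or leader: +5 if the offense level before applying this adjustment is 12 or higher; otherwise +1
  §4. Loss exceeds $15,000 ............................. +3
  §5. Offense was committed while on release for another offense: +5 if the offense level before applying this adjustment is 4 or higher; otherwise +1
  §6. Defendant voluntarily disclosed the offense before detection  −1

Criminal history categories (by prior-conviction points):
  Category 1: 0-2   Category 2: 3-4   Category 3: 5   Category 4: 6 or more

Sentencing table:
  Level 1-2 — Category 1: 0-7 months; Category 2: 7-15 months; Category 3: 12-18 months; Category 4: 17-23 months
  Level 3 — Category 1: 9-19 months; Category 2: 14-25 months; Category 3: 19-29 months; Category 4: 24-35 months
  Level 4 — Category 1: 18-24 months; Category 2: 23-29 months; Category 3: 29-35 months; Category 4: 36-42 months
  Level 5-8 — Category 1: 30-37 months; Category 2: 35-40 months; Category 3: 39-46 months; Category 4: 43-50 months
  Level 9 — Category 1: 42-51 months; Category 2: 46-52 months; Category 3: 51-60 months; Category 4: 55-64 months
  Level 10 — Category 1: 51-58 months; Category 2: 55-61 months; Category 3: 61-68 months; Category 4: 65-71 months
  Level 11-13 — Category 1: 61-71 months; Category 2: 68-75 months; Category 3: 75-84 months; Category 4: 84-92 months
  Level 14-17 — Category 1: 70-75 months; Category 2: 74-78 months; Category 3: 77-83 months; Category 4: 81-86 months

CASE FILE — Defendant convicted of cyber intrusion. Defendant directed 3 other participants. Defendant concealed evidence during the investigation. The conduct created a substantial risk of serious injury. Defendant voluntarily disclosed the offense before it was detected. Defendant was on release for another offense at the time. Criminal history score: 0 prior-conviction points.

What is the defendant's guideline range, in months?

70-75 months

Base offense level for cyber intrusion: 13.
§1 applies: 13 + 2 = 15.
§2 applies: 15 + 2 = 17.
§3 applies (level before this adjustment is 17 ≥ 12, so +5): 17 + 5 = 22.
§5 applies (level before this adjustment is 22 ≥ 4, so +5): 22 + 5 = 27.
§6 applies: 27 − 1 = 26.
Level 26 exceeds the maximum of 17; capped at 17.
Final offense level: 17.
Criminal history: 0 prior points → Category 1 (0-2).
Level 17 falls in the 14-17 band.
Grid: Level 14-17 × Category 1 = 70-75 months.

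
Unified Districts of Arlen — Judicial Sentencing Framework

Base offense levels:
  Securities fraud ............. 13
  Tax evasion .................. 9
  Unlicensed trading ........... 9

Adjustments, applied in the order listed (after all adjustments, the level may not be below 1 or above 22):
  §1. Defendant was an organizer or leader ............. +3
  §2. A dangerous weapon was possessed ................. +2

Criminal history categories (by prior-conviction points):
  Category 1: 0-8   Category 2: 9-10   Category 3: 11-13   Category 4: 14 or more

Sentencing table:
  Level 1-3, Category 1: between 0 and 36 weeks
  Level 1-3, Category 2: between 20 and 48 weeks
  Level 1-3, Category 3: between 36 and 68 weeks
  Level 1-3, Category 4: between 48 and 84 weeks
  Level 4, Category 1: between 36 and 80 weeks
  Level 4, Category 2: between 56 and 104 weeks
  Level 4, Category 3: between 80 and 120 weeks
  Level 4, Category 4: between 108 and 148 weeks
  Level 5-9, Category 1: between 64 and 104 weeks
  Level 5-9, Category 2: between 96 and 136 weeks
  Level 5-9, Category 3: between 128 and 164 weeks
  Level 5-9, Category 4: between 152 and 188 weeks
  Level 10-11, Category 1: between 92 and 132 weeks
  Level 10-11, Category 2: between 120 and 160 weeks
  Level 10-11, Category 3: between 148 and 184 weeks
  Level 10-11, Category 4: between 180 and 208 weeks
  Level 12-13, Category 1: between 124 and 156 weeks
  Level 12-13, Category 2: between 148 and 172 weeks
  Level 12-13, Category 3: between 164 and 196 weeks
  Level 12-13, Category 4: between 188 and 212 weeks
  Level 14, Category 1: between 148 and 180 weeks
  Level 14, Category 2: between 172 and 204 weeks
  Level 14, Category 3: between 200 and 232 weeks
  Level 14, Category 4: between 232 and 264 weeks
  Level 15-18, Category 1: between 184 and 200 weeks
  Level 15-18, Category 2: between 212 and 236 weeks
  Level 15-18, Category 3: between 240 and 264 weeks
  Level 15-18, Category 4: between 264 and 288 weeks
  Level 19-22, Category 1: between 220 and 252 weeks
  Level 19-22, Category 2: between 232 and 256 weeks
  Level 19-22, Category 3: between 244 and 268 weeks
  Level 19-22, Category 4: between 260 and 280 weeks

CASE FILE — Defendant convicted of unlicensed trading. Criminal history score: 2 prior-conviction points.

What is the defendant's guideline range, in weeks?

Base offense level for unlicensed trading: 9.
Final offense level: 9.
Criminal history: 2 prior points → Category 1 (0-8).
Level 9 falls in the 5-9 band.
Grid: Level 5-9 × Category 1 = 64-104 weeks.

64-104 weeks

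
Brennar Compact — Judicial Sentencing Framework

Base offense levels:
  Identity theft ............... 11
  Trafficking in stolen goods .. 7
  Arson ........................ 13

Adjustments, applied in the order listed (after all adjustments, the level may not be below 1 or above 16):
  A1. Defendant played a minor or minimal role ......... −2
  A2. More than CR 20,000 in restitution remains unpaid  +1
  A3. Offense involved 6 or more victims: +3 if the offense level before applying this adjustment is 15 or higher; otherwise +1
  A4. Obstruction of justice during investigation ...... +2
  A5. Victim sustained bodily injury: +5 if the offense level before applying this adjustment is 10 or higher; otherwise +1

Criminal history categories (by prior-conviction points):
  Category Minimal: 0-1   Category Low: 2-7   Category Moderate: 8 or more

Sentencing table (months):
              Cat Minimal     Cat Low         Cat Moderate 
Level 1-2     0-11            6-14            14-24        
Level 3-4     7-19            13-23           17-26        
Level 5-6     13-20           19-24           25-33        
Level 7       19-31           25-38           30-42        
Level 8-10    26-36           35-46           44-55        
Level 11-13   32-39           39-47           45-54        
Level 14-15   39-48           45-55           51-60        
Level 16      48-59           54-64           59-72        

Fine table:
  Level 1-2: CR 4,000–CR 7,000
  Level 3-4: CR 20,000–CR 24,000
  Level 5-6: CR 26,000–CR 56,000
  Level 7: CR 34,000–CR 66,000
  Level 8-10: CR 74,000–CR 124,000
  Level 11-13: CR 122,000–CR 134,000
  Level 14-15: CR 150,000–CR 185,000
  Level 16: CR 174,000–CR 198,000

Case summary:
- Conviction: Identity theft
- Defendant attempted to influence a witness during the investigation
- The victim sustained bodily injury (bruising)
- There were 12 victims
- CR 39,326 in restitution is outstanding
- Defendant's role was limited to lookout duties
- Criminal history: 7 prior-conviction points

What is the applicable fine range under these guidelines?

CR 174,000–CR 198,000

Base offense level for identity theft: 11.
A1 applies: 11 − 2 = 9.
A2 applies: 9 + 1 = 10.
A3 applies (level before this adjustment is 10 < 15, so +1): 10 + 1 = 11.
A4 applies: 11 + 2 = 13.
A5 applies (level before this adjustment is 13 ≥ 10, so +5): 13 + 5 = 18.
Level 18 exceeds the maximum of 16; capped at 16.
Final offense level: 16.
Level 16 falls in the 16 band.
Fine table: Level 16 → CR 174,000–CR 198,000.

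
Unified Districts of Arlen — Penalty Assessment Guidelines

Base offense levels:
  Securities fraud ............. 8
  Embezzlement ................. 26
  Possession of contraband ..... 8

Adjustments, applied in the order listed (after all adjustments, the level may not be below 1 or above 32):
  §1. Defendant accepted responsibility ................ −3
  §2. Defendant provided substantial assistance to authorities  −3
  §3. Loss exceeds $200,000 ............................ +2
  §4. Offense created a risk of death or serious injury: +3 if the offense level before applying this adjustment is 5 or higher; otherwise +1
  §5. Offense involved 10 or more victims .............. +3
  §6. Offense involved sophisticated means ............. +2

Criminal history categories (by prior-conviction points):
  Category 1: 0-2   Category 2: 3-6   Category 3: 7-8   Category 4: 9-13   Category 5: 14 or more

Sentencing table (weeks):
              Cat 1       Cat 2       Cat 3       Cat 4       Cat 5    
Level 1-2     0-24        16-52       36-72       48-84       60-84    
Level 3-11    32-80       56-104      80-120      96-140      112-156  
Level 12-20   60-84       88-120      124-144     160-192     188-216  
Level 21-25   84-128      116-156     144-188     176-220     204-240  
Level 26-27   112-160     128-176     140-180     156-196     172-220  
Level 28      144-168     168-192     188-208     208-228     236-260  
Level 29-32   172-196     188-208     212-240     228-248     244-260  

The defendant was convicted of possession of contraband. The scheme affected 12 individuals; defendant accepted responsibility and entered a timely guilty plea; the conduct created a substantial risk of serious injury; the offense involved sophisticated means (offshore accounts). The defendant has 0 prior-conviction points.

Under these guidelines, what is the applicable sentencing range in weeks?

Base offense level for possession of contraband: 8.
§1 applies: 8 − 3 = 5.
§4 applies (level before this adjustment is 5 ≥ 5, so +3): 5 + 3 = 8.
§5 applies: 8 + 3 = 11.
§6 applies: 11 + 2 = 13.
Final offense level: 13.
Criminal history: 0 prior points → Category 1 (0-2).
Level 13 falls in the 12-20 band.
Grid: Level 12-20 × Category 1 = 60-84 weeks.

60-84 weeks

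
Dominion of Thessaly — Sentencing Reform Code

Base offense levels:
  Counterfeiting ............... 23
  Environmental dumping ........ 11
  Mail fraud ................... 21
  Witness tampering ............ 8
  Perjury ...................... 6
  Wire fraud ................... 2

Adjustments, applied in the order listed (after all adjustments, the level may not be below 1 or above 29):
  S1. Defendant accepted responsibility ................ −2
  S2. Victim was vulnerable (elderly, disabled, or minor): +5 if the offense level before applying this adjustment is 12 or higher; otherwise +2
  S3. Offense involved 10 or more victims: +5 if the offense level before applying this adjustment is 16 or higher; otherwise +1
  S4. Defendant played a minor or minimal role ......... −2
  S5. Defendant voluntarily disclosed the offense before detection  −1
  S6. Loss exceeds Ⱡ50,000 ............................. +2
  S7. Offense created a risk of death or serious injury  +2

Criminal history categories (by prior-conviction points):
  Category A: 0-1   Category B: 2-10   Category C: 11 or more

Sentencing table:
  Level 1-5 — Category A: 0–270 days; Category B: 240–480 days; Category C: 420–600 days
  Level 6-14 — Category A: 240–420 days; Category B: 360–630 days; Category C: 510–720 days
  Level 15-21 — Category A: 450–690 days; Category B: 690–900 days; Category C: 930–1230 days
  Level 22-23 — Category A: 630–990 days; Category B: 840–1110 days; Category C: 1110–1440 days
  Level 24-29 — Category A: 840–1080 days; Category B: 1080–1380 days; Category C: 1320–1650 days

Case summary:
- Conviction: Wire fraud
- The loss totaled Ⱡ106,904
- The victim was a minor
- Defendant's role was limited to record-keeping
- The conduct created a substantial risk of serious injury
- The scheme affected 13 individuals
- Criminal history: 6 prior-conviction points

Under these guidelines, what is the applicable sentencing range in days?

360-630 days

Base offense level for wire fraud: 2.
S2 applies (level before this adjustment is 2 < 12, so +2): 2 + 2 = 4.
S3 applies (level before this adjustment is 4 < 16, so +1): 4 + 1 = 5.
S4 applies: 5 − 2 = 3.
S5 does not apply.
S6 applies: 3 + 2 = 5.
S7 applies: 5 + 2 = 7.
Final offense level: 7.
Criminal history: 6 prior points → Category B (2-10).
Level 7 falls in the 6-14 band.
Grid: Level 6-14 × Category B = 360-630 days.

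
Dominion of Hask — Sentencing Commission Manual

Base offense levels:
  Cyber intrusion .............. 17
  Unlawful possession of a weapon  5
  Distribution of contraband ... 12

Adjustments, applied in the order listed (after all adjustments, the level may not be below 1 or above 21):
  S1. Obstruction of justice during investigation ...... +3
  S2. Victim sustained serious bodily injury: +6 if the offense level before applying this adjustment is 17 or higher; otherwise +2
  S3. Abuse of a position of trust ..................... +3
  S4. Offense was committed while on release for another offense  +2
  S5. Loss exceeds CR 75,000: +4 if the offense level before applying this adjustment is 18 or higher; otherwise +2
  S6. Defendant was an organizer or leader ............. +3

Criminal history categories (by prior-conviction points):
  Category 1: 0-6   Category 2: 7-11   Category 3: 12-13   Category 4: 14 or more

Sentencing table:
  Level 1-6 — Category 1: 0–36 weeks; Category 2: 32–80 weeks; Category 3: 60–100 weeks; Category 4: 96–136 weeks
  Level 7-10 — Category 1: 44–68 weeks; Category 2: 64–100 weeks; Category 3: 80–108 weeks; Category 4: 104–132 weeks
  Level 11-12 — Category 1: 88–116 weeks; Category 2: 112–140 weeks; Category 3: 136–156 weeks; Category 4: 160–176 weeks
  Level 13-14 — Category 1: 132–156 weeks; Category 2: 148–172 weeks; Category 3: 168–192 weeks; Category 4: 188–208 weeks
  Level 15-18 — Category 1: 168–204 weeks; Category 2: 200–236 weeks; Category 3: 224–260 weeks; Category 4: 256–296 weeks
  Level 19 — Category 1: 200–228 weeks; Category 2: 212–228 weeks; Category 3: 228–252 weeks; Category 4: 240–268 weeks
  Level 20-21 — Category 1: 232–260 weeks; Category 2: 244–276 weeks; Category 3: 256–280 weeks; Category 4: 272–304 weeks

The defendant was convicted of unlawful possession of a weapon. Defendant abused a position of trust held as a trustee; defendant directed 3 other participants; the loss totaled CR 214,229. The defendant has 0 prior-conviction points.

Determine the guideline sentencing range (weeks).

Base offense level for unlawful possession of a weapon: 5.
S1 does not apply.
S3 applies: 5 + 3 = 8.
S5 applies (level before this adjustment is 8 < 18, so +2): 8 + 2 = 10.
S6 applies: 10 + 3 = 13.
Final offense level: 13.
Criminal history: 0 prior points → Category 1 (0-6).
Level 13 falls in the 13-14 band.
Grid: Level 13-14 × Category 1 = 132-156 weeks.

132-156 weeks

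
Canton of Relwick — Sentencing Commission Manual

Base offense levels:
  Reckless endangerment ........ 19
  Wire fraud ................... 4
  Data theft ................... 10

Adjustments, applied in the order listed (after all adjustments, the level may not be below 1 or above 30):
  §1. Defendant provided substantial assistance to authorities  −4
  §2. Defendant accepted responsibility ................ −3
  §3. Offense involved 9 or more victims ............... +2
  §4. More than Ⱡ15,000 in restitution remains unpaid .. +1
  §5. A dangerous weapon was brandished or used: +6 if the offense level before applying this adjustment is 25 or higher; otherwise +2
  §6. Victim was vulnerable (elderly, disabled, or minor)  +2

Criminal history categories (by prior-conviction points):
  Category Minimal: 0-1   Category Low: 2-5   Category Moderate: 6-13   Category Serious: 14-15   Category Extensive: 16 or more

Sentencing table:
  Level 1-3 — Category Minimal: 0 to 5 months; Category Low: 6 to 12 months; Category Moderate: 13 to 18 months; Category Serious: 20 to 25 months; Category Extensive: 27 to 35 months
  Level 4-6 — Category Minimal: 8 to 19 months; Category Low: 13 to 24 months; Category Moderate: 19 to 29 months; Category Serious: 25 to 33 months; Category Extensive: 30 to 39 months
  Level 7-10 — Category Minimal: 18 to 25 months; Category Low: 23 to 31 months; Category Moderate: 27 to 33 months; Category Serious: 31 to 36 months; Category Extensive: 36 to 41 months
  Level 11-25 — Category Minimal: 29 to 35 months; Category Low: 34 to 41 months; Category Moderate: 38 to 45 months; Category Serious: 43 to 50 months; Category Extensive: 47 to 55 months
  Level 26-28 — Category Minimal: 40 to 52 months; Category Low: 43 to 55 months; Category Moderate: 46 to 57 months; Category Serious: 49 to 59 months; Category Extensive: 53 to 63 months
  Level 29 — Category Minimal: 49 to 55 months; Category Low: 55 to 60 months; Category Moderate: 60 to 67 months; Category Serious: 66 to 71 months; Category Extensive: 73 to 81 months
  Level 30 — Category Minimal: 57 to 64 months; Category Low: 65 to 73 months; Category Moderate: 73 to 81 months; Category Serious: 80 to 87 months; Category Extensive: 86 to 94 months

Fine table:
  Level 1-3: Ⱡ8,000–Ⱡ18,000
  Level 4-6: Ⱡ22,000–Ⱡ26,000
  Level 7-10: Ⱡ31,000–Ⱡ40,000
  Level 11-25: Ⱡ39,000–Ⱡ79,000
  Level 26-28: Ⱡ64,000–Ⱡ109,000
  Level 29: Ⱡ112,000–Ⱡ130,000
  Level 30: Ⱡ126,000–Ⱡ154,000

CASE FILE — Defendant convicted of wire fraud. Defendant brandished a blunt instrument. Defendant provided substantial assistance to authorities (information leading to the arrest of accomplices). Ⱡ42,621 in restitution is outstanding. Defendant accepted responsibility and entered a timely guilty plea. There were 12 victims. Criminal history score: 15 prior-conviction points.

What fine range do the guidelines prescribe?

Ⱡ8,000–Ⱡ18,000

Base offense level for wire fraud: 4.
§1 applies: 4 − 4 = 0.
§2 applies: 0 − 3 = -3.
§3 applies: -3 + 2 = -1.
§4 applies: -1 + 1 = 0.
§5 applies (level before this adjustment is 0 < 25, so +2): 0 + 2 = 2.
Final offense level: 2.
Level 2 falls in the 1-3 band.
Fine table: Level 1-3 → Ⱡ8,000–Ⱡ18,000.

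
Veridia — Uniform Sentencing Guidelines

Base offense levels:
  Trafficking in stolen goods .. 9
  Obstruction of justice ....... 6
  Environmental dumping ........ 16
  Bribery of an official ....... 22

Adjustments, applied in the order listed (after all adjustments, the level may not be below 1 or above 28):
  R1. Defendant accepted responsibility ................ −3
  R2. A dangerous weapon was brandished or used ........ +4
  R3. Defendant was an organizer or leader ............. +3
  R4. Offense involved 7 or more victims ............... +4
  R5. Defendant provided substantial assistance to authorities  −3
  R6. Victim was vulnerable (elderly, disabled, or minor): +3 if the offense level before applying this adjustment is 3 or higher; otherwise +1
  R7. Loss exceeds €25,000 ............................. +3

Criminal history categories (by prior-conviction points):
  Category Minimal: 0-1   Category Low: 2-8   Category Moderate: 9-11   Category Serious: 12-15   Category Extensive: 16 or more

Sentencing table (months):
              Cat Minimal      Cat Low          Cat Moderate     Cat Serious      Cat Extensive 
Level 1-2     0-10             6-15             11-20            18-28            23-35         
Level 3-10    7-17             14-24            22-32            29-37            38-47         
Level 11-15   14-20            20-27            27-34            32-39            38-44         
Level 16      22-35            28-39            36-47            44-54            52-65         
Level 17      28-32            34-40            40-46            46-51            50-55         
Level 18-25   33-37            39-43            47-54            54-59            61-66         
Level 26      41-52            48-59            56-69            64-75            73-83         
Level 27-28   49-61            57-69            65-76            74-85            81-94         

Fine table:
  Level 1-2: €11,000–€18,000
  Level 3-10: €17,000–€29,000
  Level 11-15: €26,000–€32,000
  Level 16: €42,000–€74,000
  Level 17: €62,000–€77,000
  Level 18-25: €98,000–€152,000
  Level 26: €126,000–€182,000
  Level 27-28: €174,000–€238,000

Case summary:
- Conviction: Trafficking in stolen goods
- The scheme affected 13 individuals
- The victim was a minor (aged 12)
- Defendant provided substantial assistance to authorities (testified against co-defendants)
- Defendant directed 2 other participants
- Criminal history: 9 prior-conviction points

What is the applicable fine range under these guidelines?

Base offense level for trafficking in stolen goods: 9.
R1 does not apply.
R2 does not apply.
R3 applies: 9 + 3 = 12.
R4 applies: 12 + 4 = 16.
R5 applies: 16 − 3 = 13.
R6 applies (level before this adjustment is 13 ≥ 3, so +3): 13 + 3 = 16.
Final offense level: 16.
Level 16 falls in the 16 band.
Fine table: Level 16 → €42,000–€74,000.

€42,000–€74,000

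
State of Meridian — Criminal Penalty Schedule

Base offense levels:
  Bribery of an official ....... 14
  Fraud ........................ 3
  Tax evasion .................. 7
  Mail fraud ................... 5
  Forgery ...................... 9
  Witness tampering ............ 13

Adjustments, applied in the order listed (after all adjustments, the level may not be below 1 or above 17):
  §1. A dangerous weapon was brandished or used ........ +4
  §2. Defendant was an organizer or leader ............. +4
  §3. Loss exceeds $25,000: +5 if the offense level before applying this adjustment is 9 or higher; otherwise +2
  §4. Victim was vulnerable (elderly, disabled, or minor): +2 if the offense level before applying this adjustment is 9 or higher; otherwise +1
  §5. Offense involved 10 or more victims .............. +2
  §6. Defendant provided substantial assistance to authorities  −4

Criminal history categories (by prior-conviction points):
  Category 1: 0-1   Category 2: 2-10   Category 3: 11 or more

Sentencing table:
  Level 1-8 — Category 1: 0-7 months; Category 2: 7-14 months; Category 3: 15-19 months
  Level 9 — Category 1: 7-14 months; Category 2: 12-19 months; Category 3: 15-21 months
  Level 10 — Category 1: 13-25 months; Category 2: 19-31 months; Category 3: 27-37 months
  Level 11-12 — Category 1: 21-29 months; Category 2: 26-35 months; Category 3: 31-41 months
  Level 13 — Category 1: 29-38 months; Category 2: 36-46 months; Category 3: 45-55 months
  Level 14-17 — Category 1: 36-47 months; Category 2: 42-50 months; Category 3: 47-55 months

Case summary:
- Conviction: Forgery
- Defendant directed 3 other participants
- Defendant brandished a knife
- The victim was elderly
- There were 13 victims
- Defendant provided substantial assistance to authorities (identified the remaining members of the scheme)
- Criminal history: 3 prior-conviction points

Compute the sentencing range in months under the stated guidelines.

42-50 months

Base offense level for forgery: 9.
§1 applies: 9 + 4 = 13.
§2 applies: 13 + 4 = 17.
§3 does not apply.
§4 applies (level before this adjustment is 17 ≥ 9, so +2): 17 + 2 = 19.
§5 applies: 19 + 2 = 21.
§6 applies: 21 − 4 = 17.
Final offense level: 17.
Criminal history: 3 prior points → Category 2 (2-10).
Level 17 falls in the 14-17 band.
Grid: Level 14-17 × Category 2 = 42-50 months.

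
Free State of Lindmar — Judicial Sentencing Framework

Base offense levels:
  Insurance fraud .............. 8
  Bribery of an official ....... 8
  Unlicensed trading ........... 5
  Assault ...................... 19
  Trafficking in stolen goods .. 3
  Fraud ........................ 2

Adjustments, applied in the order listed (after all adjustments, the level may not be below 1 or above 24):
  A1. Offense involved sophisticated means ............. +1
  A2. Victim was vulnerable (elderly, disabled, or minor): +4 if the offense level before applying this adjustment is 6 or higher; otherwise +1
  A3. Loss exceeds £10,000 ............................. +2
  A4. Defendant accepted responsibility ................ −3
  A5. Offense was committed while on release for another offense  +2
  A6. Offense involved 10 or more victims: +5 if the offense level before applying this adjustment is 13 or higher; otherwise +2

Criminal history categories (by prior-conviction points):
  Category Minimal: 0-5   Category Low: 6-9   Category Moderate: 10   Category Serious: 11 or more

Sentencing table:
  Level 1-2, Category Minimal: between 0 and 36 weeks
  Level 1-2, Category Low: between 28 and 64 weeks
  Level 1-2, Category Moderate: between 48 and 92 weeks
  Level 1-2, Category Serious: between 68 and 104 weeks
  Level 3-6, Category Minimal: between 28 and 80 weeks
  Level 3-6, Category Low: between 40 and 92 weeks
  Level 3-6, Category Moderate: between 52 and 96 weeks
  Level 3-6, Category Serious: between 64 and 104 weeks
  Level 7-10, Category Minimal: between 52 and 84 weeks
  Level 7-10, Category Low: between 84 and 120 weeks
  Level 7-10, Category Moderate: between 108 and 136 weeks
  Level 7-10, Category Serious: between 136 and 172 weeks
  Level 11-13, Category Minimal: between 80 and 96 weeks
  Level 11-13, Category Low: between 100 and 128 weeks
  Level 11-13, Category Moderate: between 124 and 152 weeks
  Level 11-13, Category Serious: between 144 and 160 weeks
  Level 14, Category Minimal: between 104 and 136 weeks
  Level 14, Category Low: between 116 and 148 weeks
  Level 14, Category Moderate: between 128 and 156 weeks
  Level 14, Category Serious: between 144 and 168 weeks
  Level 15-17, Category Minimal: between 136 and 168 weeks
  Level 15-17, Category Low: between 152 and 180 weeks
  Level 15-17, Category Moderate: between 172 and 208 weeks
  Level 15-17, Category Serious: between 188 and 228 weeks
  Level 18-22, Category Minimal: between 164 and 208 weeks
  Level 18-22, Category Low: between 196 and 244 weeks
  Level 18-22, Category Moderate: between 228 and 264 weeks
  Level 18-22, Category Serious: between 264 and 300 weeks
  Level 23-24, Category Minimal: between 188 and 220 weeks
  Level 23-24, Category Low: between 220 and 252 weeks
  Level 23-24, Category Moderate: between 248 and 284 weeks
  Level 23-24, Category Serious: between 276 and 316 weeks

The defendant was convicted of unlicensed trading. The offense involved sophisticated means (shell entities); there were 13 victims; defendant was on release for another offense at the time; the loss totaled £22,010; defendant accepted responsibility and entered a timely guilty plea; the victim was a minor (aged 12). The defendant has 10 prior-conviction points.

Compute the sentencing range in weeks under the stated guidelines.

124-152 weeks

Base offense level for unlicensed trading: 5.
A1 applies: 5 + 1 = 6.
A2 applies (level before this adjustment is 6 ≥ 6, so +4): 6 + 4 = 10.
A3 applies: 10 + 2 = 12.
A4 applies: 12 − 3 = 9.
A5 applies: 9 + 2 = 11.
A6 applies (level before this adjustment is 11 < 13, so +2): 11 + 2 = 13.
Final offense level: 13.
Criminal history: 10 prior points → Category Moderate (10).
Level 13 falls in the 11-13 band.
Grid: Level 11-13 × Category Moderate = 124-152 weeks.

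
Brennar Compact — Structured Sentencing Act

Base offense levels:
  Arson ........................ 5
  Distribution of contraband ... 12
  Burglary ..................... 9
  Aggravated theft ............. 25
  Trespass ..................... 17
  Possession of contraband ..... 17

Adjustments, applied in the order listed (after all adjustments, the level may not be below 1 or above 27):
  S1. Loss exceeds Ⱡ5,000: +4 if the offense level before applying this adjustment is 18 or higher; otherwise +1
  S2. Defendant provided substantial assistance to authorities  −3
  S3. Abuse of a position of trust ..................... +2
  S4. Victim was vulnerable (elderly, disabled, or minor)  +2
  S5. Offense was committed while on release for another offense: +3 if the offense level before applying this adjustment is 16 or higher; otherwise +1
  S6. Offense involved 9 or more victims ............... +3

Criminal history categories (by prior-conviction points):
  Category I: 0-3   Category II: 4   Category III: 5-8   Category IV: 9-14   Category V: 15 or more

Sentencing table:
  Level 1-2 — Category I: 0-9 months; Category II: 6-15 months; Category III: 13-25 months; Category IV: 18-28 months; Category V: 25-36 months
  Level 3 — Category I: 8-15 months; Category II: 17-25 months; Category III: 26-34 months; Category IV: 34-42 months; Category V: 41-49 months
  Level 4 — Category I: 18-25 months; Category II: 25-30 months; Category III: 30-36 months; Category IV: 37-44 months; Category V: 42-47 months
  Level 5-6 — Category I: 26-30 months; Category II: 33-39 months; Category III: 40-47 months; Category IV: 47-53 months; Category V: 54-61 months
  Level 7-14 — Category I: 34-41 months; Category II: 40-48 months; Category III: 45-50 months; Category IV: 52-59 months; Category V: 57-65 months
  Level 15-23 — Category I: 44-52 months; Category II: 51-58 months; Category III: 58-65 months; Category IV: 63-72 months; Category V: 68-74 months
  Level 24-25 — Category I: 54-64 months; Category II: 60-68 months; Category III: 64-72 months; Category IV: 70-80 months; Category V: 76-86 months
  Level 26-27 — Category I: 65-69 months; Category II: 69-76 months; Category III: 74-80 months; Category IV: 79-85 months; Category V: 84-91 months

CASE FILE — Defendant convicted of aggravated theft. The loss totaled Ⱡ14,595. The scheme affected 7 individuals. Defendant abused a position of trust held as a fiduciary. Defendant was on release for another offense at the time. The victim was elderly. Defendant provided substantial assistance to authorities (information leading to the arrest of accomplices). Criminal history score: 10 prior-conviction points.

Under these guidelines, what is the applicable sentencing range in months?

79-85 months

Base offense level for aggravated theft: 25.
S1 applies (level before this adjustment is 25 ≥ 18, so +4): 25 + 4 = 29.
S2 applies: 29 − 3 = 26.
S3 applies: 26 + 2 = 28.
S4 applies: 28 + 2 = 30.
S5 applies (level before this adjustment is 30 ≥ 16, so +3): 30 + 3 = 33.
Level 33 exceeds the maximum of 27; capped at 27.
Final offense level: 27.
Criminal history: 10 prior points → Category IV (9-14).
Level 27 falls in the 26-27 band.
Grid: Level 26-27 × Category IV = 79-85 months.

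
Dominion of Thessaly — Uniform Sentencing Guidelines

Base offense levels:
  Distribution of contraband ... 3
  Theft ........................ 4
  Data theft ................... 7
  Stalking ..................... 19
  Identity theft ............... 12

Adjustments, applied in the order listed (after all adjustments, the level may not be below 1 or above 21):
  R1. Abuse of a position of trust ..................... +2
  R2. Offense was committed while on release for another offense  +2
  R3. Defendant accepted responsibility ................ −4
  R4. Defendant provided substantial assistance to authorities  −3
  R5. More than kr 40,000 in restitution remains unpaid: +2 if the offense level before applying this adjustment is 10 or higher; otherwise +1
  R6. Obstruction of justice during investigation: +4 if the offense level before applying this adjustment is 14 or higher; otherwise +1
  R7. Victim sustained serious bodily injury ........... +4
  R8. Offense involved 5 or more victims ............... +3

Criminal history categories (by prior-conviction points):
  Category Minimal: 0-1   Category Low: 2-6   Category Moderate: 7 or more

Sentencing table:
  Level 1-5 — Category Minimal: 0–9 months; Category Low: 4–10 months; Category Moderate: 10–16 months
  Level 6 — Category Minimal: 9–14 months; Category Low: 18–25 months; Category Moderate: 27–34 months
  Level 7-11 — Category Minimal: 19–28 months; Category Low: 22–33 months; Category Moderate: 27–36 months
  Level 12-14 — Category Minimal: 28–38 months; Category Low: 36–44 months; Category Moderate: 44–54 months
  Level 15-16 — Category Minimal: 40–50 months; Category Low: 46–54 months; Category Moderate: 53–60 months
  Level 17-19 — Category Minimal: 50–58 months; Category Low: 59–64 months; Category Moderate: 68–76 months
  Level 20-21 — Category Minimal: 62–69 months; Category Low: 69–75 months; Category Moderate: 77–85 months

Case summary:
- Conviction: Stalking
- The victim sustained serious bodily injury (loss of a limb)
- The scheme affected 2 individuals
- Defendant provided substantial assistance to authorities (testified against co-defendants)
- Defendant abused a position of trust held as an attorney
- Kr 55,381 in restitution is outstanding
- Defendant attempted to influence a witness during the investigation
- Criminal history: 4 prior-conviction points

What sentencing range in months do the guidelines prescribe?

Base offense level for stalking: 19.
R1 applies: 19 + 2 = 21.
R4 applies: 21 − 3 = 18.
R5 applies (level before this adjustment is 18 ≥ 10, so +2): 18 + 2 = 20.
R6 applies (level before this adjustment is 20 ≥ 14, so +4): 20 + 4 = 24.
R7 applies: 24 + 4 = 28.
Level 28 exceeds the maximum of 21; capped at 21.
Final offense level: 21.
Criminal history: 4 prior points → Category Low (2-6).
Level 21 falls in the 20-21 band.
Grid: Level 20-21 × Category Low = 69-75 months.

69-75 months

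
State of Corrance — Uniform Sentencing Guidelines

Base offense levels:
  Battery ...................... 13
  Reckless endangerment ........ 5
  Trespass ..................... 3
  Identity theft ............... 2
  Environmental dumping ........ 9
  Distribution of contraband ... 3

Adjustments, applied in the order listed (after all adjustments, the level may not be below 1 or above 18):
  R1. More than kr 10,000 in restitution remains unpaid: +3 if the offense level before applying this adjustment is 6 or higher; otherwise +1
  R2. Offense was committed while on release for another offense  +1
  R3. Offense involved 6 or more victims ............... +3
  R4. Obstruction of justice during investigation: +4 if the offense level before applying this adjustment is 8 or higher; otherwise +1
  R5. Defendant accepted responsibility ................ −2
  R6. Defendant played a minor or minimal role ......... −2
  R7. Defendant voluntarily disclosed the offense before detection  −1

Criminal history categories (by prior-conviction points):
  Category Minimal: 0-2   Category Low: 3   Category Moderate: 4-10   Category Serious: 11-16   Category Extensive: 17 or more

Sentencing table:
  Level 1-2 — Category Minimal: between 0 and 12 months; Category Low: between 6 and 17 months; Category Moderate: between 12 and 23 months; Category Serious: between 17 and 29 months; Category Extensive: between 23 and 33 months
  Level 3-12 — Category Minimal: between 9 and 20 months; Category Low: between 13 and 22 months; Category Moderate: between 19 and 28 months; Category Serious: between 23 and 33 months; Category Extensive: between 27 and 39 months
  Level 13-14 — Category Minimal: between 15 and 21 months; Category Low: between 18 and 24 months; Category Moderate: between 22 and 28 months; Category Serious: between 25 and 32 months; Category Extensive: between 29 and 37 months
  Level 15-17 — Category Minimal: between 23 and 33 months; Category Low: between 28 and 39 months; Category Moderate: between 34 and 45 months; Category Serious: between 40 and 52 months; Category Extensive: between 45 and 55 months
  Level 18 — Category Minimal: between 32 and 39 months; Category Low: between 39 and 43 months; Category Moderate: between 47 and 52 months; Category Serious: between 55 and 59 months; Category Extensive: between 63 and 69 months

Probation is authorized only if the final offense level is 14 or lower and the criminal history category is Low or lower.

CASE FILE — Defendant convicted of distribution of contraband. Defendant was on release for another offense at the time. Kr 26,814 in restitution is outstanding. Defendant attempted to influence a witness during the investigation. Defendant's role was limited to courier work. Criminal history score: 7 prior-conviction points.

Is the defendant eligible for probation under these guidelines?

Base offense level for distribution of contraband: 3.
R1 applies (level before this adjustment is 3 < 6, so +1): 3 + 1 = 4.
R2 applies: 4 + 1 = 5.
R3 does not apply.
R4 applies (level before this adjustment is 5 < 8, so +1): 5 + 1 = 6.
R6 applies: 6 − 2 = 4.
R7 does not apply.
Final offense level: 4.
Criminal history: 7 prior points → Category Moderate (4-10).
Level 4 falls in the 3-12 band.
Grid: Level 3-12 × Category Moderate = 19-28 months.
Probation check: level 4 ≤ 14 and category Moderate > Low → not eligible.

No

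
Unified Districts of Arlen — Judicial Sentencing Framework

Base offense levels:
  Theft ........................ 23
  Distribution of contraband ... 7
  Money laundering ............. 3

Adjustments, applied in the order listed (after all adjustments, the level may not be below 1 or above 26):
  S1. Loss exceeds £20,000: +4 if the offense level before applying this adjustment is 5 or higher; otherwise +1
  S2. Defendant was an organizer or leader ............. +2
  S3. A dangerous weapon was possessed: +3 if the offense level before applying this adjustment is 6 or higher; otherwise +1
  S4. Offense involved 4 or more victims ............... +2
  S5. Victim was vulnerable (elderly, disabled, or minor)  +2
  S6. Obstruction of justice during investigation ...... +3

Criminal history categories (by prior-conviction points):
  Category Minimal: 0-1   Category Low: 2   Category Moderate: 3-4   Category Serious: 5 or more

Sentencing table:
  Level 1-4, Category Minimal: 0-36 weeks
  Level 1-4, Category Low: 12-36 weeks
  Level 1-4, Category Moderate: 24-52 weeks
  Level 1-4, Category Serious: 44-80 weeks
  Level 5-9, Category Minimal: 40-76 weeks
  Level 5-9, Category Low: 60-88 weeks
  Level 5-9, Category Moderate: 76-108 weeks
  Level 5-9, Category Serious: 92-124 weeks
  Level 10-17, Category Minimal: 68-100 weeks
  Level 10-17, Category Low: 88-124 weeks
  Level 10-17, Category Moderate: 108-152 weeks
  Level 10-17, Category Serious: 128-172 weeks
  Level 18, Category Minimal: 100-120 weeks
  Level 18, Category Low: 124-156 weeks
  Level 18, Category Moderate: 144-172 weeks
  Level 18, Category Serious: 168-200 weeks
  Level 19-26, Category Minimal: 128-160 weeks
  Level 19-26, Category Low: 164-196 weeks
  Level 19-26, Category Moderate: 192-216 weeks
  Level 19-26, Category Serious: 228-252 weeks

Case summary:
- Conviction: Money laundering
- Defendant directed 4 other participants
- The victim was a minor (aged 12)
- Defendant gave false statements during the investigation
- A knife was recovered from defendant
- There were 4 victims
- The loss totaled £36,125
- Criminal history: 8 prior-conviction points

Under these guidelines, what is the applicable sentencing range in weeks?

Base offense level for money laundering: 3.
S1 applies (level before this adjustment is 3 < 5, so +1): 3 + 1 = 4.
S2 applies: 4 + 2 = 6.
S3 applies (level before this adjustment is 6 ≥ 6, so +3): 6 + 3 = 9.
S4 applies: 9 + 2 = 11.
S5 applies: 11 + 2 = 13.
S6 applies: 13 + 3 = 16.
Final offense level: 16.
Criminal history: 8 prior points → Category Serious (5+).
Level 16 falls in the 10-17 band.
Grid: Level 10-17 × Category Serious = 128-172 weeks.

128-172 weeks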